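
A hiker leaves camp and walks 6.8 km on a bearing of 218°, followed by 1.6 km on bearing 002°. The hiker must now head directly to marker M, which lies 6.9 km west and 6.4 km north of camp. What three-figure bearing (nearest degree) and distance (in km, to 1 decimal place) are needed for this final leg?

345°, 10.5 km

Leg 1 (218°, 6.8 km): east 6.8 sin 218° = -4.19, north 6.8 cos 218° = -5.36
Leg 2 (002°, 1.6 km): east 1.6 sin 2° = 0.06, north 1.6 cos 2° = 1.60
Current position: (-4.13, -3.76). Target: (-6.9, 6.4). Remaining: Δeast = -2.77, Δnorth = 10.16.
Bearing = atan2(-2.77, 10.16) mod 360° = 344.75°; distance = √((-2.77)² + (10.16)²) = 10.530 km.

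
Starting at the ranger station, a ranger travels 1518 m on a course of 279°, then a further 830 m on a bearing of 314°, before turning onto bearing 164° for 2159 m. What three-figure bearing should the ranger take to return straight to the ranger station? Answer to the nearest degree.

050°

Leg 1 (279°, 1518 m): east 1518 sin 279° = -1499.31, north 1518 cos 279° = 237.47
Leg 2 (314°, 830 m): east 830 sin 314° = -597.05, north 830 cos 314° = 576.57
Leg 3 (164°, 2159 m): east 2159 sin 164° = 595.10, north 2159 cos 164° = -2075.36
Net displacement: -1501.26 east, -1261.33 north. Direction back to start is (1501.26, 1261.33): bearing = atan2(1501.26, 1261.33) mod 360° = 49.96° ≈ 050°.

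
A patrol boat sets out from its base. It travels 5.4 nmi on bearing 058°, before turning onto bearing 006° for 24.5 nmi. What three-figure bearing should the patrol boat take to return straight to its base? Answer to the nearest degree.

195°

Leg 1 (058°, 5.4 nmi): east 5.4 sin 58° = 4.58, north 5.4 cos 58° = 2.86
Leg 2 (006°, 24.5 nmi): east 24.5 sin 6° = 2.56, north 24.5 cos 6° = 24.37
Net displacement: 7.14 east, 27.23 north. Direction back to start is (-7.14, -27.23): bearing = atan2(-7.14, -27.23) mod 360° = 194.69° ≈ 195°.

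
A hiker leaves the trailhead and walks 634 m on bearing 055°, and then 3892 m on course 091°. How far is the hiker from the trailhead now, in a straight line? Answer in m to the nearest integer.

Leg 1 (055°, 634 m): east 634 sin 55° = 519.34, north 634 cos 55° = 363.65
Leg 2 (091°, 3892 m): east 3892 sin 91° = 3891.41, north 3892 cos 91° = -67.92
Net: 4410.75 east, 295.72 north. Distance = √((4410.75)² + (295.72)²) = 4420.652 m.

4421 m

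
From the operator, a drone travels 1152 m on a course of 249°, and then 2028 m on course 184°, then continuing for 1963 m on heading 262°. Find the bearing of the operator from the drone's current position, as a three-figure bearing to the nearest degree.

Leg 1 (249°, 1152 m): east 1152 sin 249° = -1075.48, north 1152 cos 249° = -412.84
Leg 2 (184°, 2028 m): east 2028 sin 184° = -141.47, north 2028 cos 184° = -2023.06
Leg 3 (262°, 1963 m): east 1963 sin 262° = -1943.90, north 1963 cos 262° = -273.20
Net displacement: -3160.85 east, -2709.10 north. Direction back to start is (3160.85, 2709.10): bearing = atan2(3160.85, 2709.10) mod 360° = 49.40° ≈ 049°.

049°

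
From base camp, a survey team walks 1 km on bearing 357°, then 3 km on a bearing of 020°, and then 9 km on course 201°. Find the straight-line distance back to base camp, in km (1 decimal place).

Leg 1 (357°, 1 km): east 1 sin 357° = -0.05, north 1 cos 357° = 1.00
Leg 2 (020°, 3 km): east 3 sin 20° = 1.03, north 3 cos 20° = 2.82
Leg 3 (201°, 9 km): east 9 sin 201° = -3.23, north 9 cos 201° = -8.40
Net: -2.25 east, -4.58 north. Distance = √((-2.25)² + (-4.58)²) = 5.108 km.

5.1 km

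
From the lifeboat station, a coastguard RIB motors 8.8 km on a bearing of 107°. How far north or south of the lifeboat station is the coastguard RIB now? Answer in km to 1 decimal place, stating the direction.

Leg 1 (107°, 8.8 km): east 8.8 sin 107° = 8.42, north 8.8 cos 107° = -2.57
Net north component: -2.57 km.

2.6 km south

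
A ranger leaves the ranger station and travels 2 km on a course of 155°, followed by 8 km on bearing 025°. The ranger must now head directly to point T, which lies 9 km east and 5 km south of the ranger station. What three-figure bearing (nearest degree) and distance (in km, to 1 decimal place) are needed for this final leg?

155°, 11.5 km

Leg 1 (155°, 2 km): east 2 sin 155° = 0.85, north 2 cos 155° = -1.81
Leg 2 (025°, 8 km): east 8 sin 25° = 3.38, north 8 cos 25° = 7.25
Current position: (4.23, 5.44). Target: (9, -5). Remaining: Δeast = 4.77, Δnorth = -10.44.
Bearing = atan2(4.77, -10.44) mod 360° = 155.42°; distance = √((4.77)² + (-10.44)²) = 11.478 km.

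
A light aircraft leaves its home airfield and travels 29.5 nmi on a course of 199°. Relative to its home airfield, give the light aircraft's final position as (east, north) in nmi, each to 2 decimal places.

(-9.60, -27.89)

Leg 1 (199°, 29.5 nmi): east 29.5 sin 199° = -9.60, north 29.5 cos 199° = -27.89
Summing: -9.60 nmi east, -27.89 nmi north → (-9.60, -27.89).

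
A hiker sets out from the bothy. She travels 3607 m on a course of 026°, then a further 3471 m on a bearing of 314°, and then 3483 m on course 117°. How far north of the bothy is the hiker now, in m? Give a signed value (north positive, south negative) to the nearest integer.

4072 m

Leg 1 (026°, 3607 m): east 3607 sin 26° = 1581.20, north 3607 cos 26° = 3241.95
Leg 2 (314°, 3471 m): east 3471 sin 314° = -2496.83, north 3471 cos 314° = 2411.16
Leg 3 (117°, 3483 m): east 3483 sin 117° = 3103.38, north 3483 cos 117° = -1581.25
Net north component: 4071.86 m.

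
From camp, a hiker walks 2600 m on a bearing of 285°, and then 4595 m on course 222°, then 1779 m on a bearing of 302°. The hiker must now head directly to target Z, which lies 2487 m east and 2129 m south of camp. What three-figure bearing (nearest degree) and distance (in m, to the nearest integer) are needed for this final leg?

Leg 1 (285°, 2600 m): east 2600 sin 285° = -2511.41, north 2600 cos 285° = 672.93
Leg 2 (222°, 4595 m): east 4595 sin 222° = -3074.66, north 4595 cos 222° = -3414.75
Leg 3 (302°, 1779 m): east 1779 sin 302° = -1508.68, north 1779 cos 302° = 942.73
Current position: (-7094.74, -1799.09). Target: (2487, -2129). Remaining: Δeast = 9581.74, Δnorth = -329.91.
Bearing = atan2(9581.74, -329.91) mod 360° = 91.97°; distance = √((9581.74)² + (-329.91)²) = 9587.418 m.

092°, 9587 m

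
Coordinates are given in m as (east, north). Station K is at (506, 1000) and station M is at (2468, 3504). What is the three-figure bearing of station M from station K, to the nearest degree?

038°

Δeast = 2468 − 506 = 1962.00; Δnorth = 3504 − 1000 = 2504.00.
Bearing = atan2(Δeast, Δnorth) mod 360° = 38.08° ≈ 038°.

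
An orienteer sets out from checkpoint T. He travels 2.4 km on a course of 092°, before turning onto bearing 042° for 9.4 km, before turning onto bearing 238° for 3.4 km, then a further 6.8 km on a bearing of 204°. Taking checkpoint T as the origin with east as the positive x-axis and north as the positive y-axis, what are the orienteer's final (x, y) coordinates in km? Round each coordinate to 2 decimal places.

(3.04, -1.11)

Leg 1 (092°, 2.4 km): east 2.4 sin 92° = 2.40, north 2.4 cos 92° = -0.08
Leg 2 (042°, 9.4 km): east 9.4 sin 42° = 6.29, north 9.4 cos 42° = 6.99
Leg 3 (238°, 3.4 km): east 3.4 sin 238° = -2.88, north 3.4 cos 238° = -1.80
Leg 4 (204°, 6.8 km): east 6.8 sin 204° = -2.77, north 6.8 cos 204° = -6.21
Summing: 3.04 km east, -1.11 km north → (3.04, -1.11).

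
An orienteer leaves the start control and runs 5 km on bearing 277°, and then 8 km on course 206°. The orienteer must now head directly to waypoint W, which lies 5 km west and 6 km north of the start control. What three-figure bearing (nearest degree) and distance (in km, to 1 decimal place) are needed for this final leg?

Leg 1 (277°, 5 km): east 5 sin 277° = -4.96, north 5 cos 277° = 0.61
Leg 2 (206°, 8 km): east 8 sin 206° = -3.51, north 8 cos 206° = -7.19
Current position: (-8.47, -6.58). Target: (-5, 6). Remaining: Δeast = 3.47, Δnorth = 12.58.
Bearing = atan2(3.47, 12.58) mod 360° = 15.42°; distance = √((3.47)² + (12.58)²) = 13.051 km.

015°, 13.1 km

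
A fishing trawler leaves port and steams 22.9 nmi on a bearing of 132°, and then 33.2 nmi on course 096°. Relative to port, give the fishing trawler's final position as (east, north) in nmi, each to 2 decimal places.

(50.04, -18.79)

Leg 1 (132°, 22.9 nmi): east 22.9 sin 132° = 17.02, north 22.9 cos 132° = -15.32
Leg 2 (096°, 33.2 nmi): east 33.2 sin 96° = 33.02, north 33.2 cos 96° = -3.47
Summing: 50.04 nmi east, -18.79 nmi north → (50.04, -18.79).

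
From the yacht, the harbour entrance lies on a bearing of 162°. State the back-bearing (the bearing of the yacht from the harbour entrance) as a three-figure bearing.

342°

Back-bearing = 162° + 180° = 342°.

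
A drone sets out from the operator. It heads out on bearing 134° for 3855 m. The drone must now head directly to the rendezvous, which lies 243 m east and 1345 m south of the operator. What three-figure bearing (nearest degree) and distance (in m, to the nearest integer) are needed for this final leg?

Leg 1 (134°, 3855 m): east 3855 sin 134° = 2773.05, north 3855 cos 134° = -2677.91
Current position: (2773.05, -2677.91). Target: (243, -1345). Remaining: Δeast = -2530.05, Δnorth = 1332.91.
Bearing = atan2(-2530.05, 1332.91) mod 360° = 297.78°; distance = √((-2530.05)² + (1332.91)²) = 2859.689 m.

298°, 2860 m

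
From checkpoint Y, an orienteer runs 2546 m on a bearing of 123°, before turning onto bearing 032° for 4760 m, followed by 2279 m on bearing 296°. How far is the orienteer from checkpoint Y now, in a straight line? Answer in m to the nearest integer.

4486 m

Leg 1 (123°, 2546 m): east 2546 sin 123° = 2135.26, north 2546 cos 123° = -1386.65
Leg 2 (032°, 4760 m): east 4760 sin 32° = 2522.42, north 4760 cos 32° = 4036.71
Leg 3 (296°, 2279 m): east 2279 sin 296° = -2048.35, north 2279 cos 296° = 999.05
Net: 2609.32 east, 3649.11 north. Distance = √((2609.32)² + (3649.11)²) = 4486.036 m.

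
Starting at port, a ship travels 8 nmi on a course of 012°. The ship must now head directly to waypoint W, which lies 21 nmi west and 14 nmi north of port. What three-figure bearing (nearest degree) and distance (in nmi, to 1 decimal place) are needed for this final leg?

285°, 23.5 nmi

Leg 1 (012°, 8 nmi): east 8 sin 12° = 1.66, north 8 cos 12° = 7.83
Current position: (1.66, 7.83). Target: (-21, 14). Remaining: Δeast = -22.66, Δnorth = 6.17.
Bearing = atan2(-22.66, 6.17) mod 360° = 285.24°; distance = √((-22.66)² + (6.17)²) = 23.489 nmi.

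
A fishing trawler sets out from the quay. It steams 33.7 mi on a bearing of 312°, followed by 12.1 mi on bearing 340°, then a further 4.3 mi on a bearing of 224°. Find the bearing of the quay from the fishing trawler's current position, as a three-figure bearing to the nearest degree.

Leg 1 (312°, 33.7 mi): east 33.7 sin 312° = -25.04, north 33.7 cos 312° = 22.55
Leg 2 (340°, 12.1 mi): east 12.1 sin 340° = -4.14, north 12.1 cos 340° = 11.37
Leg 3 (224°, 4.3 mi): east 4.3 sin 224° = -2.99, north 4.3 cos 224° = -3.09
Net displacement: -32.17 east, 30.83 north. Direction back to start is (32.17, -30.83): bearing = atan2(32.17, -30.83) mod 360° = 133.78° ≈ 134°.

134°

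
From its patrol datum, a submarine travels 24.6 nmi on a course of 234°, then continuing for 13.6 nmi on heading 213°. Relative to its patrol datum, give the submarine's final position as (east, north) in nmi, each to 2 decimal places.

Leg 1 (234°, 24.6 nmi): east 24.6 sin 234° = -19.90, north 24.6 cos 234° = -14.46
Leg 2 (213°, 13.6 nmi): east 13.6 sin 213° = -7.41, north 13.6 cos 213° = -11.41
Summing: -27.31 nmi east, -25.87 nmi north → (-27.31, -25.87).

(-27.31, -25.87)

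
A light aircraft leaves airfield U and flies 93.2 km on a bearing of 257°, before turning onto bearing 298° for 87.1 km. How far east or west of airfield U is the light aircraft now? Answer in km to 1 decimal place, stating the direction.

Leg 1 (257°, 93.2 km): east 93.2 sin 257° = -90.81, north 93.2 cos 257° = -20.97
Leg 2 (298°, 87.1 km): east 87.1 sin 298° = -76.90, north 87.1 cos 298° = 40.89
Net east component: -167.72 km.

167.7 km west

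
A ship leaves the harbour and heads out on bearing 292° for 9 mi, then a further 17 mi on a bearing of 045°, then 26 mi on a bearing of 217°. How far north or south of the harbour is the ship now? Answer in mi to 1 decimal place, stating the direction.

5.4 mi south

Leg 1 (292°, 9 mi): east 9 sin 292° = -8.34, north 9 cos 292° = 3.37
Leg 2 (045°, 17 mi): east 17 sin 45° = 12.02, north 17 cos 45° = 12.02
Leg 3 (217°, 26 mi): east 26 sin 217° = -15.65, north 26 cos 217° = -20.76
Net north component: -5.37 mi.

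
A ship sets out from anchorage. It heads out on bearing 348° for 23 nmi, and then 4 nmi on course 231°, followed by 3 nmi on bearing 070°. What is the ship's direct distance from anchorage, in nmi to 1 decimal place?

Leg 1 (348°, 23 nmi): east 23 sin 348° = -4.78, north 23 cos 348° = 22.50
Leg 2 (231°, 4 nmi): east 4 sin 231° = -3.11, north 4 cos 231° = -2.52
Leg 3 (070°, 3 nmi): east 3 sin 70° = 2.82, north 3 cos 70° = 1.03
Net: -5.07 east, 21.01 north. Distance = √((-5.07)² + (21.01)²) = 21.610 nmi.

21.6 nmi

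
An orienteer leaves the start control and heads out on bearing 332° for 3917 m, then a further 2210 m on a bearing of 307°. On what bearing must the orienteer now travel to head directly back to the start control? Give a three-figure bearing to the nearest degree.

143°

Leg 1 (332°, 3917 m): east 3917 sin 332° = -1838.92, north 3917 cos 332° = 3458.51
Leg 2 (307°, 2210 m): east 2210 sin 307° = -1764.98, north 2210 cos 307° = 1330.01
Net displacement: -3603.90 east, 4788.52 north. Direction back to start is (3603.90, -4788.52): bearing = atan2(3603.90, -4788.52) mod 360° = 143.03° ≈ 143°.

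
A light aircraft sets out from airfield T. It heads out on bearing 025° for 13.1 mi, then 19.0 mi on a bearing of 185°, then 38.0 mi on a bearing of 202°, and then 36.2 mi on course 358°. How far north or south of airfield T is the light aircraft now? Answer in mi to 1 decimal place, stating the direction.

Leg 1 (025°, 13.1 mi): east 13.1 sin 25° = 5.54, north 13.1 cos 25° = 11.87
Leg 2 (185°, 19.0 mi): east 19.0 sin 185° = -1.66, north 19.0 cos 185° = -18.93
Leg 3 (202°, 38.0 mi): east 38.0 sin 202° = -14.24, north 38.0 cos 202° = -35.23
Leg 4 (358°, 36.2 mi): east 36.2 sin 358° = -1.26, north 36.2 cos 358° = 36.18
Net north component: -6.11 mi.

6.1 mi south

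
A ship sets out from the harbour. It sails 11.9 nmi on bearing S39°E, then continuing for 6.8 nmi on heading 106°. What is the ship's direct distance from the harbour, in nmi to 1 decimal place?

Leg 1 (S39°E, 11.9 nmi): east 11.9 sin 141° = 7.49, north 11.9 cos 141° = -9.25
Leg 2 (106°, 6.8 nmi): east 6.8 sin 106° = 6.54, north 6.8 cos 106° = -1.87
Net: 14.03 east, -11.12 north. Distance = √((14.03)² + (-11.12)²) = 17.900 nmi.

17.9 nmi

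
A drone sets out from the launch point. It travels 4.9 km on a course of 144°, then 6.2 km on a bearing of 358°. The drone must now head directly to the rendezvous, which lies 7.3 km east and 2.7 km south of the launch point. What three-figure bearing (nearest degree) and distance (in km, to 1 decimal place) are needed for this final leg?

137°, 6.8 km

Leg 1 (144°, 4.9 km): east 4.9 sin 144° = 2.88, north 4.9 cos 144° = -3.96
Leg 2 (358°, 6.2 km): east 6.2 sin 358° = -0.22, north 6.2 cos 358° = 6.20
Current position: (2.66, 2.23). Target: (7.3, -2.7). Remaining: Δeast = 4.64, Δnorth = -4.93.
Bearing = atan2(4.64, -4.93) mod 360° = 136.77°; distance = √((4.64)² + (-4.93)²) = 6.769 km.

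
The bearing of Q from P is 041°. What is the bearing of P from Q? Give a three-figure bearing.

221°

Back-bearing = 041° + 180° = 221°.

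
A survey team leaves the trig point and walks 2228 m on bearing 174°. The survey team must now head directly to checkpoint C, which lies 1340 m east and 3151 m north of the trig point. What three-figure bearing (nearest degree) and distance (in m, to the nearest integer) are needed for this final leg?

Leg 1 (174°, 2228 m): east 2228 sin 174° = 232.89, north 2228 cos 174° = -2215.79
Current position: (232.89, -2215.79). Target: (1340, 3151). Remaining: Δeast = 1107.11, Δnorth = 5366.79.
Bearing = atan2(1107.11, 5366.79) mod 360° = 11.66°; distance = √((1107.11)² + (5366.79)²) = 5479.797 m.

012°, 5480 m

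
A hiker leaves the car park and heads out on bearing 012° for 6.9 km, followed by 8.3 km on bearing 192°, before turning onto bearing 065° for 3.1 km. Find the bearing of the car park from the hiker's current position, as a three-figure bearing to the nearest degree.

Leg 1 (012°, 6.9 km): east 6.9 sin 12° = 1.43, north 6.9 cos 12° = 6.75
Leg 2 (192°, 8.3 km): east 8.3 sin 192° = -1.73, north 8.3 cos 192° = -8.12
Leg 3 (065°, 3.1 km): east 3.1 sin 65° = 2.81, north 3.1 cos 65° = 1.31
Net displacement: 2.52 east, -0.06 north. Direction back to start is (-2.52, 0.06): bearing = atan2(-2.52, 0.06) mod 360° = 271.35° ≈ 271°.

271°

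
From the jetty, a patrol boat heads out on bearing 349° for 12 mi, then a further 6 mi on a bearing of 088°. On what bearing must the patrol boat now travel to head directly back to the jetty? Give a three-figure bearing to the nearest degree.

197°

Leg 1 (349°, 12 mi): east 12 sin 349° = -2.29, north 12 cos 349° = 11.78
Leg 2 (088°, 6 mi): east 6 sin 88° = 6.00, north 6 cos 88° = 0.21
Net displacement: 3.71 east, 11.99 north. Direction back to start is (-3.71, -11.99): bearing = atan2(-3.71, -11.99) mod 360° = 197.18° ≈ 197°.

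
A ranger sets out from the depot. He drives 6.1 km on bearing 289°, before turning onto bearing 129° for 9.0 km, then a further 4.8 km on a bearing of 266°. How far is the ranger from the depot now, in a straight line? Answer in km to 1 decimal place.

Leg 1 (289°, 6.1 km): east 6.1 sin 289° = -5.77, north 6.1 cos 289° = 1.99
Leg 2 (129°, 9.0 km): east 9.0 sin 129° = 6.99, north 9.0 cos 129° = -5.66
Leg 3 (266°, 4.8 km): east 4.8 sin 266° = -4.79, north 4.8 cos 266° = -0.33
Net: -3.56 east, -4.01 north. Distance = √((-3.56)² + (-4.01)²) = 5.365 km.

5.4 km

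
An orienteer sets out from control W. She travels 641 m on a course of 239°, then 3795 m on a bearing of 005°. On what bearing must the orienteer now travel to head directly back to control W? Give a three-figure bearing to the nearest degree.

176°

Leg 1 (239°, 641 m): east 641 sin 239° = -549.44, north 641 cos 239° = -330.14
Leg 2 (005°, 3795 m): east 3795 sin 5° = 330.76, north 3795 cos 5° = 3780.56
Net displacement: -218.69 east, 3450.42 north. Direction back to start is (218.69, -3450.42): bearing = atan2(218.69, -3450.42) mod 360° = 176.37° ≈ 176°.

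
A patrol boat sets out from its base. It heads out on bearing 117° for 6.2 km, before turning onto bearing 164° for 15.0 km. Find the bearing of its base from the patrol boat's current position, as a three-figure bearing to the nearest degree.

Leg 1 (117°, 6.2 km): east 6.2 sin 117° = 5.52, north 6.2 cos 117° = -2.81
Leg 2 (164°, 15.0 km): east 15.0 sin 164° = 4.13, north 15.0 cos 164° = -14.42
Net displacement: 9.66 east, -17.23 north. Direction back to start is (-9.66, 17.23): bearing = atan2(-9.66, 17.23) mod 360° = 330.73° ≈ 331°.

331°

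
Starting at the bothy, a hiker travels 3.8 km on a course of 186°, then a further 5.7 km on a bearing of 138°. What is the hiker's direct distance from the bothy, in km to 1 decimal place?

Leg 1 (186°, 3.8 km): east 3.8 sin 186° = -0.40, north 3.8 cos 186° = -3.78
Leg 2 (138°, 5.7 km): east 5.7 sin 138° = 3.81, north 5.7 cos 138° = -4.24
Net: 3.42 east, -8.02 north. Distance = √((3.42)² + (-8.02)²) = 8.713 km.

8.7 km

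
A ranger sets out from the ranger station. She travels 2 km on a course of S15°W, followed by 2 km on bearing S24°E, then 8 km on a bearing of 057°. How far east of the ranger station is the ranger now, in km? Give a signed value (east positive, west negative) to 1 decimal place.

7.0 km

Leg 1 (S15°W, 2 km): east 2 sin 195° = -0.52, north 2 cos 195° = -1.93
Leg 2 (S24°E, 2 km): east 2 sin 156° = 0.81, north 2 cos 156° = -1.83
Leg 3 (057°, 8 km): east 8 sin 57° = 6.71, north 8 cos 57° = 4.36
Net east component: 7.01 km.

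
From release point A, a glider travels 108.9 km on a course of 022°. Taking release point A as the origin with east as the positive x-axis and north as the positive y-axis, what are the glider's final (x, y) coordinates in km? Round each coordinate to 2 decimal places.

Leg 1 (022°, 108.9 km): east 108.9 sin 22° = 40.79, north 108.9 cos 22° = 100.97
Summing: 40.79 km east, 100.97 km north → (40.79, 100.97).

(40.79, 100.97)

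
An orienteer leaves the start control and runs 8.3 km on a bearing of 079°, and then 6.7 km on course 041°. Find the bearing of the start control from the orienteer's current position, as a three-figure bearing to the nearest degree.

Leg 1 (079°, 8.3 km): east 8.3 sin 79° = 8.15, north 8.3 cos 79° = 1.58
Leg 2 (041°, 6.7 km): east 6.7 sin 41° = 4.40, north 6.7 cos 41° = 5.06
Net displacement: 12.54 east, 6.64 north. Direction back to start is (-12.54, -6.64): bearing = atan2(-12.54, -6.64) mod 360° = 242.10° ≈ 242°.

242°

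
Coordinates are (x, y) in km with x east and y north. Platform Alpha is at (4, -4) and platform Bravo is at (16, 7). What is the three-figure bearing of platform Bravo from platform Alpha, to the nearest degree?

Δeast = 16 − 4 = 12.00; Δnorth = 7 − -4 = 11.00.
Bearing = atan2(Δeast, Δnorth) mod 360° = 47.49° ≈ 047°.

047°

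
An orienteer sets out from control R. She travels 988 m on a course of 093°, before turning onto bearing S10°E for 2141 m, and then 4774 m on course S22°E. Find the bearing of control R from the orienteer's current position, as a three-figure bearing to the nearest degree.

Leg 1 (093°, 988 m): east 988 sin 93° = 986.65, north 988 cos 93° = -51.71
Leg 2 (S10°E, 2141 m): east 2141 sin 170° = 371.78, north 2141 cos 170° = -2108.47
Leg 3 (S22°E, 4774 m): east 4774 sin 158° = 1788.37, north 4774 cos 158° = -4426.38
Net displacement: 3146.80 east, -6586.56 north. Direction back to start is (-3146.80, 6586.56): bearing = atan2(-3146.80, 6586.56) mod 360° = 334.46° ≈ 334°.

334°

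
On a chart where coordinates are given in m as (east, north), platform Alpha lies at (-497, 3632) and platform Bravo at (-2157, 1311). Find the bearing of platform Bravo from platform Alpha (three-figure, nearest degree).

Δeast = -2157 − -497 = -1660.00; Δnorth = 1311 − 3632 = -2321.00.
Bearing = atan2(Δeast, Δnorth) mod 360° = 215.57° ≈ 216°.

216°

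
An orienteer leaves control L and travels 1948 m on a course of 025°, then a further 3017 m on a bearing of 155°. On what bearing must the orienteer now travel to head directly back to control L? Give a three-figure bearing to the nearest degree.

Leg 1 (025°, 1948 m): east 1948 sin 25° = 823.26, north 1948 cos 25° = 1765.49
Leg 2 (155°, 3017 m): east 3017 sin 155° = 1275.04, north 3017 cos 155° = -2734.33
Net displacement: 2098.30 east, -968.84 north. Direction back to start is (-2098.30, 968.84): bearing = atan2(-2098.30, 968.84) mod 360° = 294.78° ≈ 295°.

295°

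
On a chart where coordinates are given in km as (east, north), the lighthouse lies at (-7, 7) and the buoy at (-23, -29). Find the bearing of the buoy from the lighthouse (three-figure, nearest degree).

204°

Δeast = -23 − -7 = -16.00; Δnorth = -29 − 7 = -36.00.
Bearing = atan2(Δeast, Δnorth) mod 360° = 203.96° ≈ 204°.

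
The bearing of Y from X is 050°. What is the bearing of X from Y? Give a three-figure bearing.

Back-bearing = 050° + 180° = 230°.

230°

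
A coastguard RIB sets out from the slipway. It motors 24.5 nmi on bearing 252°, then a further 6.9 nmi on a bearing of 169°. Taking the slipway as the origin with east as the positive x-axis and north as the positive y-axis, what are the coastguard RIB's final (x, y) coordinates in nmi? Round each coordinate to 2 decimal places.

Leg 1 (252°, 24.5 nmi): east 24.5 sin 252° = -23.30, north 24.5 cos 252° = -7.57
Leg 2 (169°, 6.9 nmi): east 6.9 sin 169° = 1.32, north 6.9 cos 169° = -6.77
Summing: -21.98 nmi east, -14.34 nmi north → (-21.98, -14.34).

(-21.98, -14.34)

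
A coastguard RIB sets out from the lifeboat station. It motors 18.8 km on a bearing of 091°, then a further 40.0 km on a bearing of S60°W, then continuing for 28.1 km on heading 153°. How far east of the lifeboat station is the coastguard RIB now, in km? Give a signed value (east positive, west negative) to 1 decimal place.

-3.1 km

Leg 1 (091°, 18.8 km): east 18.8 sin 91° = 18.80, north 18.8 cos 91° = -0.33
Leg 2 (S60°W, 40.0 km): east 40.0 sin 240° = -34.64, north 40.0 cos 240° = -20.00
Leg 3 (153°, 28.1 km): east 28.1 sin 153° = 12.76, north 28.1 cos 153° = -25.04
Net east component: -3.09 km.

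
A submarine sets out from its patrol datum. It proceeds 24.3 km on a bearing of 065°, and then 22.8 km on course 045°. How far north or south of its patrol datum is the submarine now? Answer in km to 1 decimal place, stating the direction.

Leg 1 (065°, 24.3 km): east 24.3 sin 65° = 22.02, north 24.3 cos 65° = 10.27
Leg 2 (045°, 22.8 km): east 22.8 sin 45° = 16.12, north 22.8 cos 45° = 16.12
Net north component: 26.39 km.

26.4 km north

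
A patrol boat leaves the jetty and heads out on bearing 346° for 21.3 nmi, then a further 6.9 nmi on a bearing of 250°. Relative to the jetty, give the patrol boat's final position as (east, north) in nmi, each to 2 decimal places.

(-11.64, 18.31)

Leg 1 (346°, 21.3 nmi): east 21.3 sin 346° = -5.15, north 21.3 cos 346° = 20.67
Leg 2 (250°, 6.9 nmi): east 6.9 sin 250° = -6.48, north 6.9 cos 250° = -2.36
Summing: -11.64 nmi east, 18.31 nmi north → (-11.64, 18.31).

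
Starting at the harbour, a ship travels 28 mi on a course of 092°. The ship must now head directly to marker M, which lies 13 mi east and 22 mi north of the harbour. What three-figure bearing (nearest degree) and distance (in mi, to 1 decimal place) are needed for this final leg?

327°, 27.4 mi

Leg 1 (092°, 28 mi): east 28 sin 92° = 27.98, north 28 cos 92° = -0.98
Current position: (27.98, -0.98). Target: (13, 22). Remaining: Δeast = -14.98, Δnorth = 22.98.
Bearing = atan2(-14.98, 22.98) mod 360° = 326.89°; distance = √((-14.98)² + (22.98)²) = 27.431 mi.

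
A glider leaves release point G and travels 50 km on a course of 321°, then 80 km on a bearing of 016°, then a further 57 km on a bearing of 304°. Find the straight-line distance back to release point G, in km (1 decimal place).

Leg 1 (321°, 50 km): east 50 sin 321° = -31.47, north 50 cos 321° = 38.86
Leg 2 (016°, 80 km): east 80 sin 16° = 22.05, north 80 cos 16° = 76.90
Leg 3 (304°, 57 km): east 57 sin 304° = -47.26, north 57 cos 304° = 31.87
Net: -56.67 east, 147.63 north. Distance = √((-56.67)² + (147.63)²) = 158.135 km.

158.1 km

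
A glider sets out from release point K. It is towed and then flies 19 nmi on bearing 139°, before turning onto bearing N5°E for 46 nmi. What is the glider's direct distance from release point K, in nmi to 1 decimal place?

Leg 1 (139°, 19 nmi): east 19 sin 139° = 12.47, north 19 cos 139° = -14.34
Leg 2 (N5°E, 46 nmi): east 46 sin 5° = 4.01, north 46 cos 5° = 45.82
Net: 16.47 east, 31.49 north. Distance = √((16.47)² + (31.49)²) = 35.535 nmi.

35.5 nmi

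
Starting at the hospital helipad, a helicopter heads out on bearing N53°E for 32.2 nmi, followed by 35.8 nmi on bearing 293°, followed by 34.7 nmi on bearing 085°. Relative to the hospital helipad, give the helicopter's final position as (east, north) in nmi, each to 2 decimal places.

Leg 1 (N53°E, 32.2 nmi): east 32.2 sin 53° = 25.72, north 32.2 cos 53° = 19.38
Leg 2 (293°, 35.8 nmi): east 35.8 sin 293° = -32.95, north 35.8 cos 293° = 13.99
Leg 3 (085°, 34.7 nmi): east 34.7 sin 85° = 34.57, north 34.7 cos 85° = 3.02
Summing: 27.33 nmi east, 36.39 nmi north → (27.33, 36.39).

(27.33, 36.39)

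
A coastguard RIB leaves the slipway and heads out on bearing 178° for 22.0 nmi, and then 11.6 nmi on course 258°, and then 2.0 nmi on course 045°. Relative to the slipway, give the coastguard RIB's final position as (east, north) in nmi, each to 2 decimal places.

Leg 1 (178°, 22.0 nmi): east 22.0 sin 178° = 0.77, north 22.0 cos 178° = -21.99
Leg 2 (258°, 11.6 nmi): east 11.6 sin 258° = -11.35, north 11.6 cos 258° = -2.41
Leg 3 (045°, 2.0 nmi): east 2.0 sin 45° = 1.41, north 2.0 cos 45° = 1.41
Summing: -9.16 nmi east, -22.98 nmi north → (-9.16, -22.98).

(-9.16, -22.98)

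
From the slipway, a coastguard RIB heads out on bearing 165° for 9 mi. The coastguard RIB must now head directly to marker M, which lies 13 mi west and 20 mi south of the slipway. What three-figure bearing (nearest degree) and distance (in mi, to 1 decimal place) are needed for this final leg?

234°, 19.0 mi

Leg 1 (165°, 9 mi): east 9 sin 165° = 2.33, north 9 cos 165° = -8.69
Current position: (2.33, -8.69). Target: (-13, -20). Remaining: Δeast = -15.33, Δnorth = -11.31.
Bearing = atan2(-15.33, -11.31) mod 360° = 233.59°; distance = √((-15.33)² + (-11.31)²) = 19.048 mi.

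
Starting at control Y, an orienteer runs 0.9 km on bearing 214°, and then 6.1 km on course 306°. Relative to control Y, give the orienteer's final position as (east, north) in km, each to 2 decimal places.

(-5.44, 2.84)

Leg 1 (214°, 0.9 km): east 0.9 sin 214° = -0.50, north 0.9 cos 214° = -0.75
Leg 2 (306°, 6.1 km): east 6.1 sin 306° = -4.94, north 6.1 cos 306° = 3.59
Summing: -5.44 km east, 2.84 km north → (-5.44, 2.84).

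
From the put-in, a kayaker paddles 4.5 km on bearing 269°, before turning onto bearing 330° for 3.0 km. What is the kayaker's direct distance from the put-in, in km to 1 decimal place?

6.5 km

Leg 1 (269°, 4.5 km): east 4.5 sin 269° = -4.50, north 4.5 cos 269° = -0.08
Leg 2 (330°, 3.0 km): east 3.0 sin 330° = -1.50, north 3.0 cos 330° = 2.60
Net: -6.00 east, 2.52 north. Distance = √((-6.00)² + (2.52)²) = 6.507 km.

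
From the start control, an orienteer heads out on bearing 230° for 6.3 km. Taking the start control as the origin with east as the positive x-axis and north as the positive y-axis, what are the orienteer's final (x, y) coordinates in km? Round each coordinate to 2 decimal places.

Leg 1 (230°, 6.3 km): east 6.3 sin 230° = -4.83, north 6.3 cos 230° = -4.05
Summing: -4.83 km east, -4.05 km north → (-4.83, -4.05).

(-4.83, -4.05)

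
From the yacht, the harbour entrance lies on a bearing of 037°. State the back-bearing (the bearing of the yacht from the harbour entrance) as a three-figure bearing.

Back-bearing = 037° + 180° = 217°.

217°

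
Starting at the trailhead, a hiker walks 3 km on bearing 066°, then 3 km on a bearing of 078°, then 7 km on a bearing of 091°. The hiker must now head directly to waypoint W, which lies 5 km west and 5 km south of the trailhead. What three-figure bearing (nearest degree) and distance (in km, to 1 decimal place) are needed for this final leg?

249°, 18.9 km

Leg 1 (066°, 3 km): east 3 sin 66° = 2.74, north 3 cos 66° = 1.22
Leg 2 (078°, 3 km): east 3 sin 78° = 2.93, north 3 cos 78° = 0.62
Leg 3 (091°, 7 km): east 7 sin 91° = 7.00, north 7 cos 91° = -0.12
Current position: (12.67, 1.72). Target: (-5, -5). Remaining: Δeast = -17.67, Δnorth = -6.72.
Bearing = atan2(-17.67, -6.72) mod 360° = 249.18°; distance = √((-17.67)² + (-6.72)²) = 18.909 km.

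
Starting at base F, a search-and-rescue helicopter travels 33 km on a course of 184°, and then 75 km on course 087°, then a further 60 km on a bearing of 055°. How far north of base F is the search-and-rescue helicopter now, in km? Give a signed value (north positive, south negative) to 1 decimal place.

Leg 1 (184°, 33 km): east 33 sin 184° = -2.30, north 33 cos 184° = -32.92
Leg 2 (087°, 75 km): east 75 sin 87° = 74.90, north 75 cos 87° = 3.93
Leg 3 (055°, 60 km): east 60 sin 55° = 49.15, north 60 cos 55° = 34.41
Net north component: 5.42 km.

5.4 km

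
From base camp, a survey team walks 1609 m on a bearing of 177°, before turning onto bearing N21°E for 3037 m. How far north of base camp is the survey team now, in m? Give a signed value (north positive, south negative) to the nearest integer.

1228 m

Leg 1 (177°, 1609 m): east 1609 sin 177° = 84.21, north 1609 cos 177° = -1606.79
Leg 2 (N21°E, 3037 m): east 3037 sin 21° = 1088.36, north 3037 cos 21° = 2835.28
Net north component: 1228.49 m.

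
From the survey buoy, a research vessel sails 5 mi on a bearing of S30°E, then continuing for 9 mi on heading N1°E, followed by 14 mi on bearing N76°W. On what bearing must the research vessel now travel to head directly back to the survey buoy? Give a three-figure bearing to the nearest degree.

126°

Leg 1 (S30°E, 5 mi): east 5 sin 150° = 2.50, north 5 cos 150° = -4.33
Leg 2 (N1°E, 9 mi): east 9 sin 1° = 0.16, north 9 cos 1° = 9.00
Leg 3 (N76°W, 14 mi): east 14 sin 284° = -13.58, north 14 cos 284° = 3.39
Net displacement: -10.93 east, 8.06 north. Direction back to start is (10.93, -8.06): bearing = atan2(10.93, -8.06) mod 360° = 126.40° ≈ 126°.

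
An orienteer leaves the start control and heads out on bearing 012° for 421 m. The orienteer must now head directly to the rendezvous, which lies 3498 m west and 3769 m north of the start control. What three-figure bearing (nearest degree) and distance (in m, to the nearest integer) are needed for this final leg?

313°, 4912 m

Leg 1 (012°, 421 m): east 421 sin 12° = 87.53, north 421 cos 12° = 411.80
Current position: (87.53, 411.80). Target: (-3498, 3769). Remaining: Δeast = -3585.53, Δnorth = 3357.20.
Bearing = atan2(-3585.53, 3357.20) mod 360° = 313.12°; distance = √((-3585.53)² + (3357.20)²) = 4911.906 m.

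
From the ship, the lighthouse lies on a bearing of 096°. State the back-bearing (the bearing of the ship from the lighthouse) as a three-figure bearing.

276°

Back-bearing = 096° + 180° = 276°.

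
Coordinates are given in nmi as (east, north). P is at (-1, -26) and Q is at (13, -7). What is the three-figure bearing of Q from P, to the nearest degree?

Δeast = 13 − -1 = 14.00; Δnorth = -7 − -26 = 19.00.
Bearing = atan2(Δeast, Δnorth) mod 360° = 36.38° ≈ 036°.

036°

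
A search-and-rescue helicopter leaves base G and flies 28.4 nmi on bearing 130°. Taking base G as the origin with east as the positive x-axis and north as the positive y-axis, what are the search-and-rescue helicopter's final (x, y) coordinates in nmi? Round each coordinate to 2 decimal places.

Leg 1 (130°, 28.4 nmi): east 28.4 sin 130° = 21.76, north 28.4 cos 130° = -18.26
Summing: 21.76 nmi east, -18.26 nmi north → (21.76, -18.26).

(21.76, -18.26)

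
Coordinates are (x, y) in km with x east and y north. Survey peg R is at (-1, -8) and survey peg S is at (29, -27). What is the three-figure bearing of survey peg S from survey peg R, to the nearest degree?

Δeast = 29 − -1 = 30.00; Δnorth = -27 − -8 = -19.00.
Bearing = atan2(Δeast, Δnorth) mod 360° = 122.35° ≈ 122°.

122°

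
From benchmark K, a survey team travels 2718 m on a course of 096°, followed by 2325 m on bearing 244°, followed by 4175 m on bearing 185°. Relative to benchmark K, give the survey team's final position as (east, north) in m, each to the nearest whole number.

Leg 1 (096°, 2718 m): east 2718 sin 96° = 2703.11, north 2718 cos 96° = -284.11
Leg 2 (244°, 2325 m): east 2325 sin 244° = -2089.70, north 2325 cos 244° = -1019.21
Leg 3 (185°, 4175 m): east 4175 sin 185° = -363.88, north 4175 cos 185° = -4159.11
Summing: 249.54 m east, -5462.43 m north → (250, -5462).

(250, -5462)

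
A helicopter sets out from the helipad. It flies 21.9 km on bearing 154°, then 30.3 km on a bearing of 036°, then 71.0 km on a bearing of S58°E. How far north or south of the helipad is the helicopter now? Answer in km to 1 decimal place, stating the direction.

Leg 1 (154°, 21.9 km): east 21.9 sin 154° = 9.60, north 21.9 cos 154° = -19.68
Leg 2 (036°, 30.3 km): east 30.3 sin 36° = 17.81, north 30.3 cos 36° = 24.51
Leg 3 (S58°E, 71.0 km): east 71.0 sin 122° = 60.21, north 71.0 cos 122° = -37.62
Net north component: -32.79 km.

32.8 km south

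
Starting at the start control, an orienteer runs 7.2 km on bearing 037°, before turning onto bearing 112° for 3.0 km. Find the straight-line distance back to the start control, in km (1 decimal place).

8.5 km

Leg 1 (037°, 7.2 km): east 7.2 sin 37° = 4.33, north 7.2 cos 37° = 5.75
Leg 2 (112°, 3.0 km): east 3.0 sin 112° = 2.78, north 3.0 cos 112° = -1.12
Net: 7.11 east, 4.63 north. Distance = √((7.11)² + (4.63)²) = 8.487 km.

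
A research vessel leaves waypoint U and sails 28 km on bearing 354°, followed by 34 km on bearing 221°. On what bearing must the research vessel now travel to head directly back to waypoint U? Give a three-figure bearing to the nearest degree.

095°

Leg 1 (354°, 28 km): east 28 sin 354° = -2.93, north 28 cos 354° = 27.85
Leg 2 (221°, 34 km): east 34 sin 221° = -22.31, north 34 cos 221° = -25.66
Net displacement: -25.23 east, 2.19 north. Direction back to start is (25.23, -2.19): bearing = atan2(25.23, -2.19) mod 360° = 94.95° ≈ 095°.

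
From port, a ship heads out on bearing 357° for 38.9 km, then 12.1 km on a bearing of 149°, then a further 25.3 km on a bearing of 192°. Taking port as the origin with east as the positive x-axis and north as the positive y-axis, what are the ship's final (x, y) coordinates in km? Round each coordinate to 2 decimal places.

Leg 1 (357°, 38.9 km): east 38.9 sin 357° = -2.04, north 38.9 cos 357° = 38.85
Leg 2 (149°, 12.1 km): east 12.1 sin 149° = 6.23, north 12.1 cos 149° = -10.37
Leg 3 (192°, 25.3 km): east 25.3 sin 192° = -5.26, north 25.3 cos 192° = -24.75
Summing: -1.06 km east, 3.73 km north → (-1.06, 3.73).

(-1.06, 3.73)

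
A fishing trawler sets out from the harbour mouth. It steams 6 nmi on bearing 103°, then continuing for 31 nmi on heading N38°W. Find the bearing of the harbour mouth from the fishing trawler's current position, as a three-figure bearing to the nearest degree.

150°

Leg 1 (103°, 6 nmi): east 6 sin 103° = 5.85, north 6 cos 103° = -1.35
Leg 2 (N38°W, 31 nmi): east 31 sin 322° = -19.09, north 31 cos 322° = 24.43
Net displacement: -13.24 east, 23.08 north. Direction back to start is (13.24, -23.08): bearing = atan2(13.24, -23.08) mod 360° = 150.16° ≈ 150°.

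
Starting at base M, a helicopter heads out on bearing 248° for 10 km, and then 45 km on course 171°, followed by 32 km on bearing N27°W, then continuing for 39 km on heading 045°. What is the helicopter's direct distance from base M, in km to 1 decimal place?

Leg 1 (248°, 10 km): east 10 sin 248° = -9.27, north 10 cos 248° = -3.75
Leg 2 (171°, 45 km): east 45 sin 171° = 7.04, north 45 cos 171° = -44.45
Leg 3 (N27°W, 32 km): east 32 sin 333° = -14.53, north 32 cos 333° = 28.51
Leg 4 (045°, 39 km): east 39 sin 45° = 27.58, north 39 cos 45° = 27.58
Net: 10.82 east, 7.90 north. Distance = √((10.82)² + (7.90)²) = 13.393 km.

13.4 km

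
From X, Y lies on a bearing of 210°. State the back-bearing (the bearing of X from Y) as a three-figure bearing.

Back-bearing = 210° − 180° = 030°.

030°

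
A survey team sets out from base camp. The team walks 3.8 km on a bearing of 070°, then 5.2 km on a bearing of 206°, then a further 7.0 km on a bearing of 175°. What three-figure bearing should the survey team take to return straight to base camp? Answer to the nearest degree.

350°

Leg 1 (070°, 3.8 km): east 3.8 sin 70° = 3.57, north 3.8 cos 70° = 1.30
Leg 2 (206°, 5.2 km): east 5.2 sin 206° = -2.28, north 5.2 cos 206° = -4.67
Leg 3 (175°, 7.0 km): east 7.0 sin 175° = 0.61, north 7.0 cos 175° = -6.97
Net displacement: 1.90 east, -10.35 north. Direction back to start is (-1.90, 10.35): bearing = atan2(-1.90, 10.35) mod 360° = 349.59° ≈ 350°.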